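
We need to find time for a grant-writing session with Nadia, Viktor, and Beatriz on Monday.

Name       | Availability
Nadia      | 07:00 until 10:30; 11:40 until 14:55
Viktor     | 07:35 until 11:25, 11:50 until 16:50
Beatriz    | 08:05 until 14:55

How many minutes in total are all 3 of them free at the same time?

Nadia ∩ Viktor: 07:35-10:30, 11:50-14:55.
Nadia ∩ Viktor ∩ Beatriz: 08:05-10:30, 11:50-14:55.
Summing the common windows: 145 + 185 = 330 minutes.

330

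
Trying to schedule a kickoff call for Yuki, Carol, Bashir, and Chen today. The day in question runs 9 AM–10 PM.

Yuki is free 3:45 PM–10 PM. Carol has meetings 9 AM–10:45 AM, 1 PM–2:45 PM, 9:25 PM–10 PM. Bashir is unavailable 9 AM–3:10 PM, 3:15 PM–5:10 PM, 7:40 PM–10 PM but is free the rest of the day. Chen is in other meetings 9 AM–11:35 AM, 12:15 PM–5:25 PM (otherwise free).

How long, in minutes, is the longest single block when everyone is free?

135

Yuki free: 15:45-22:00.
Carol free: 10:45-13:00, 14:45-21:25 (invert busy blocks within the working day).
Bashir free: 15:10-15:15, 17:10-19:40 (invert busy blocks within the working day).
Chen free: 11:35-12:15, 17:25-22:00 (invert busy blocks within the working day).
Yuki ∩ Carol: 15:45-21:25.
Yuki ∩ Carol ∩ Bashir: 17:10-19:40.
Yuki ∩ Carol ∩ Bashir ∩ Chen: 17:25-19:40.
Those are the intersection windows.
The longest is 17:25-19:40 at 135 minutes.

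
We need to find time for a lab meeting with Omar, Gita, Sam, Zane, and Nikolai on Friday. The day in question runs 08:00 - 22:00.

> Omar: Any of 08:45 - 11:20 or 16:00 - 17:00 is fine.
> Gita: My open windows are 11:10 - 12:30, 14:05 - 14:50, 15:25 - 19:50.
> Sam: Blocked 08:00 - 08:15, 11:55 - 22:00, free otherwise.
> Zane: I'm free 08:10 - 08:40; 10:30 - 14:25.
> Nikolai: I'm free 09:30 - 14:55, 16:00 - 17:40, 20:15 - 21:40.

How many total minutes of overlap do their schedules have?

Omar free: 08:45-11:20, 16:00-17:00.
Gita free: 11:10-12:30, 14:05-14:50, 15:25-19:50.
Sam free: 08:15-11:55 (invert busy blocks within the working day).
Zane free: 08:10-08:40, 10:30-14:25.
Nikolai free: 09:30-14:55, 16:00-17:40, 20:15-21:40.
Omar ∩ Gita: 11:10-11:20, 16:00-17:00.
Omar ∩ Gita ∩ Sam: 11:10-11:20.
Omar ∩ Gita ∩ Sam ∩ Zane: 11:10-11:20.
Omar ∩ Gita ∩ Sam ∩ Zane ∩ Nikolai: 11:10-11:20.
So the common availability across everyone is 11:10-11:20.
That's a single block of 10 minutes.

10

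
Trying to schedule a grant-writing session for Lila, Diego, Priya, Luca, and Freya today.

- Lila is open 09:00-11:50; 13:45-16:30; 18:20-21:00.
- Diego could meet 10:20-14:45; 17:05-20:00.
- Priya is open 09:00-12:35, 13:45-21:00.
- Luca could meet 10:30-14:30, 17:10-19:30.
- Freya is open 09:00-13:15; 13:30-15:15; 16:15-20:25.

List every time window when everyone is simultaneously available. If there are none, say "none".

10:30-11:50, 13:45-14:30, 18:20-19:30

Lila ∩ Diego: 10:20-11:50, 13:45-14:45, 18:20-20:00.
Lila ∩ Diego ∩ Priya: 10:20-11:50, 13:45-14:45, 18:20-20:00.
Lila ∩ Diego ∩ Priya ∩ Luca: 10:30-11:50, 13:45-14:30, 18:20-19:30.
Lila ∩ Diego ∩ Priya ∩ Luca ∩ Freya: 10:30-11:50, 13:45-14:30, 18:20-19:30.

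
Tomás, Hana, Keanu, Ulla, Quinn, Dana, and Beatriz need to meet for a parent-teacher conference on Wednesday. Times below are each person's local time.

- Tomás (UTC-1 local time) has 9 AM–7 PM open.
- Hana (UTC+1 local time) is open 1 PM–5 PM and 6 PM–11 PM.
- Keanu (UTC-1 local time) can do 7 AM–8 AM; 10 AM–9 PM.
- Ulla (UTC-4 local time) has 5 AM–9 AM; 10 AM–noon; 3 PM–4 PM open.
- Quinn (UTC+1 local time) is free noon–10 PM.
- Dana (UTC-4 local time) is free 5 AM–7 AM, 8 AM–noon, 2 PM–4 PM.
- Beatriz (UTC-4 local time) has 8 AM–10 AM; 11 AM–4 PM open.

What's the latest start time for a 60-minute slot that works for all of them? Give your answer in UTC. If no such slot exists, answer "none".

19:00

Tomás in UTC: 10:00-20:00 (add 1h to convert from UTC-1).
Hana in UTC: 12:00-16:00, 17:00-22:00 (subtract 1h to convert from UTC+1).
Keanu in UTC: 08:00-09:00, 11:00-22:00 (add 1h to convert from UTC-1).
Ulla in UTC: 09:00-13:00, 14:00-16:00, 19:00-20:00 (add 4h to convert from UTC-4).
Quinn in UTC: 11:00-21:00 (subtract 1h to convert from UTC+1).
Dana in UTC: 09:00-11:00, 12:00-16:00, 18:00-20:00 (add 4h to convert from UTC-4).
Beatriz in UTC: 12:00-14:00, 15:00-20:00 (add 4h to convert from UTC-4).
Tomás ∩ Hana: 12:00-16:00, 17:00-20:00.
Tomás ∩ Hana ∩ Keanu: 12:00-16:00, 17:00-20:00.
Tomás ∩ Hana ∩ Keanu ∩ Ulla: 12:00-13:00, 14:00-16:00, 19:00-20:00.
Tomás ∩ Hana ∩ Keanu ∩ Ulla ∩ Quinn: 12:00-13:00, 14:00-16:00, 19:00-20:00.
Tomás ∩ Hana ∩ Keanu ∩ Ulla ∩ Quinn ∩ Dana: 12:00-13:00, 14:00-16:00, 19:00-20:00.
Tomás ∩ Hana ∩ Keanu ∩ Ulla ∩ Quinn ∩ Dana ∩ Beatriz: 12:00-13:00, 15:00-16:00, 19:00-20:00.
The last common window of at least 60 minutes is 19:00-20:00; a 60-minute meeting can start as late as 19:00 and still end by 20:00.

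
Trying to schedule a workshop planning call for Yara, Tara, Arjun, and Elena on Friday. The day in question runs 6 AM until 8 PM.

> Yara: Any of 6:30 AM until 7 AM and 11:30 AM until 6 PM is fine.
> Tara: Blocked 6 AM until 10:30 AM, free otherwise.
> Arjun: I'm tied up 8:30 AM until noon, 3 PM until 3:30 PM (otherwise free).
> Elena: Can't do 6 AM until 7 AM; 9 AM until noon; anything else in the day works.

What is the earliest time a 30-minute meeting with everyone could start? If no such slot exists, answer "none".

Yara free: 06:30-07:00, 11:30-18:00.
Tara free: 10:30-20:00 (invert busy blocks within the working day).
Arjun free: 06:00-08:30, 12:00-15:00, 15:30-20:00 (invert busy blocks within the working day).
Elena free: 07:00-09:00, 12:00-20:00 (invert busy blocks within the working day).
Yara ∩ Tara: 11:30-18:00.
Yara ∩ Tara ∩ Arjun: 12:00-15:00, 15:30-18:00.
Yara ∩ Tara ∩ Arjun ∩ Elena: 12:00-15:00, 15:30-18:00.
The first common window of at least 30 minutes is 12:00-15:00, so the earliest start is 12:00.

12:00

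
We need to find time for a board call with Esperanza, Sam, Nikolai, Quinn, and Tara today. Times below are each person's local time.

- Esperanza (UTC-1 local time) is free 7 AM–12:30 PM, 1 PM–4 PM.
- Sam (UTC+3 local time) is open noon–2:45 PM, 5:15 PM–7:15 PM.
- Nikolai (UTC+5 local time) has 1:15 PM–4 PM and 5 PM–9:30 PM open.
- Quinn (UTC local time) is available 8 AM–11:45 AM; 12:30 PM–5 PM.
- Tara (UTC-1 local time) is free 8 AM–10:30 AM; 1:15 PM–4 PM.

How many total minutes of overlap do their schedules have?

240

Esperanza in UTC: 08:00-13:30, 14:00-17:00 (add 1h to convert from UTC-1).
Sam in UTC: 09:00-11:45, 14:15-16:15 (subtract 3h to convert from UTC+3).
Nikolai in UTC: 08:15-11:00, 12:00-16:30 (subtract 5h to convert from UTC+5).
Quinn in UTC: 08:00-11:45, 12:30-17:00.
Tara in UTC: 09:00-11:30, 14:15-17:00 (add 1h to convert from UTC-1).
Esperanza ∩ Sam: 09:00-11:45, 14:15-16:15.
Esperanza ∩ Sam ∩ Nikolai: 09:00-11:00, 14:15-16:15.
Esperanza ∩ Sam ∩ Nikolai ∩ Quinn: 09:00-11:00, 14:15-16:15.
Esperanza ∩ Sam ∩ Nikolai ∩ Quinn ∩ Tara: 09:00-11:00, 14:15-16:15.
Summing the common windows: 120 + 120 = 240 minutes.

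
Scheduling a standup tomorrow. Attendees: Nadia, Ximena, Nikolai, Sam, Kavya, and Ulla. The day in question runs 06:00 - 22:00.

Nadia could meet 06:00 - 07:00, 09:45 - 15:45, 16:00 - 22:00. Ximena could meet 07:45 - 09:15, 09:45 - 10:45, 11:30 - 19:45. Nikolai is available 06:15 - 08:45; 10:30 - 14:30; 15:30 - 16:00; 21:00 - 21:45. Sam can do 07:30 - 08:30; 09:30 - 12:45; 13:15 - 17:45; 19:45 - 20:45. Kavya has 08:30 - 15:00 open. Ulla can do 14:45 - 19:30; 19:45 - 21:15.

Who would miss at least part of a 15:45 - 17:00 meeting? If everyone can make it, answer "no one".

Nadia: not fully free for 15:45-17:00. Ximena: free for 15:45-17:00. Nikolai: not fully free for 15:45-17:00. Sam: free for 15:45-17:00. Kavya: not fully free for 15:45-17:00. Ulla: free for 15:45-17:00.

Kavya, Nadia, Nikolai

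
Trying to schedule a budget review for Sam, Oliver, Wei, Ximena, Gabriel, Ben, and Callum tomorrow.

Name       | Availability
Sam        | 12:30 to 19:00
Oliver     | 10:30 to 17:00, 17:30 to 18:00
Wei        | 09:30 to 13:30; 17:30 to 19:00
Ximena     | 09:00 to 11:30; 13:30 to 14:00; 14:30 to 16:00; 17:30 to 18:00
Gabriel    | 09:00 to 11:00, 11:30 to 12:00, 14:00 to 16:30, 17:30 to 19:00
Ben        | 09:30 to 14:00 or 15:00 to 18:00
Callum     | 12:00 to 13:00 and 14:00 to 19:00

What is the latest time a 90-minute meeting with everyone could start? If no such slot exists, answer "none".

Sam ∩ Oliver: 12:30-17:00, 17:30-18:00.
Sam ∩ Oliver ∩ Wei: 12:30-13:30, 17:30-18:00.
Sam ∩ Oliver ∩ Wei ∩ Ximena: 17:30-18:00.
Sam ∩ Oliver ∩ Wei ∩ Ximena ∩ Gabriel: 17:30-18:00.
Sam ∩ Oliver ∩ Wei ∩ Ximena ∩ Gabriel ∩ Ben: 17:30-18:00.
Sam ∩ Oliver ∩ Wei ∩ Ximena ∩ Gabriel ∩ Ben ∩ Callum: 17:30-18:00.
No common window is at least 90 minutes long.

none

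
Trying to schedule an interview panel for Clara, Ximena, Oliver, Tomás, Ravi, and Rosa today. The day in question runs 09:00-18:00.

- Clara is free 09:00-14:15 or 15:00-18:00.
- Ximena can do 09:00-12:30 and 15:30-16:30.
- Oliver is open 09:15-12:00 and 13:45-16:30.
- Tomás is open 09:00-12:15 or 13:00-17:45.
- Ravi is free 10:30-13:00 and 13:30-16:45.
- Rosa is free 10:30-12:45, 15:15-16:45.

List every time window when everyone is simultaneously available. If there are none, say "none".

10:30-12:00, 15:30-16:30

Clara ∩ Ximena: 09:00-12:30, 15:30-16:30.
Clara ∩ Ximena ∩ Oliver: 09:15-12:00, 15:30-16:30.
Clara ∩ Ximena ∩ Oliver ∩ Tomás: 09:15-12:00, 15:30-16:30.
Clara ∩ Ximena ∩ Oliver ∩ Tomás ∩ Ravi: 10:30-12:00, 15:30-16:30.
Clara ∩ Ximena ∩ Oliver ∩ Tomás ∩ Ravi ∩ Rosa: 10:30-12:00, 15:30-16:30.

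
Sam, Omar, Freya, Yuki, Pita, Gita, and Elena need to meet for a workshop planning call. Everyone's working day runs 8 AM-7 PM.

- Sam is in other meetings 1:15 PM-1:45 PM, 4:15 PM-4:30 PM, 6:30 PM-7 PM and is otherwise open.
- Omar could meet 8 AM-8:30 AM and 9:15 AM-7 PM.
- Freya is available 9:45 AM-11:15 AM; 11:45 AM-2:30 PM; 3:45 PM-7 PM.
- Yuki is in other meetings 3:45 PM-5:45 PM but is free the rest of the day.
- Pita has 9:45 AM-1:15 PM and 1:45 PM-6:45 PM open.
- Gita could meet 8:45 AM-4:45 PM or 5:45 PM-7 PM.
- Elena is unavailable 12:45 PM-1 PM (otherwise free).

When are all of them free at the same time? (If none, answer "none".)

09:45-11:15, 11:45-12:45, 13:00-13:15, 13:45-14:30, 17:45-18:30

Sam free: 08:00-13:15, 13:45-16:15, 16:30-18:30 (invert busy blocks within the working day).
Omar free: 08:00-08:30, 09:15-19:00.
Freya free: 09:45-11:15, 11:45-14:30, 15:45-19:00.
Yuki free: 08:00-15:45, 17:45-19:00 (invert busy blocks within the working day).
Pita free: 09:45-13:15, 13:45-18:45.
Gita free: 08:45-16:45, 17:45-19:00.
Elena free: 08:00-12:45, 13:00-19:00 (invert busy blocks within the working day).
Sam ∩ Omar: 08:00-08:30, 09:15-13:15, 13:45-16:15, 16:30-18:30.
Sam ∩ Omar ∩ Freya: 09:45-11:15, 11:45-13:15, 13:45-14:30, 15:45-16:15, 16:30-18:30.
Sam ∩ Omar ∩ Freya ∩ Yuki: 09:45-11:15, 11:45-13:15, 13:45-14:30, 17:45-18:30.
Sam ∩ Omar ∩ Freya ∩ Yuki ∩ Pita: 09:45-11:15, 11:45-13:15, 13:45-14:30, 17:45-18:30.
Sam ∩ Omar ∩ Freya ∩ Yuki ∩ Pita ∩ Gita: 09:45-11:15, 11:45-13:15, 13:45-14:30, 17:45-18:30.
Sam ∩ Omar ∩ Freya ∩ Yuki ∩ Pita ∩ Gita ∩ Elena: 09:45-11:15, 11:45-12:45, 13:00-13:15, 13:45-14:30, 17:45-18:30.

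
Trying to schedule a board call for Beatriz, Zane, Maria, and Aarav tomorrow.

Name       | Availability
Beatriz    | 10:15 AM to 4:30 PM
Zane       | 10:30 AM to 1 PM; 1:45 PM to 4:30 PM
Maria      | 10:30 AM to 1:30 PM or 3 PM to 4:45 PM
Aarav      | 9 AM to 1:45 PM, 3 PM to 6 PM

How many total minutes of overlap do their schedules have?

Beatriz ∩ Zane: 10:30-13:00, 13:45-16:30.
Beatriz ∩ Zane ∩ Maria: 10:30-13:00, 15:00-16:30.
Beatriz ∩ Zane ∩ Maria ∩ Aarav: 10:30-13:00, 15:00-16:30.
Summing the common windows: 150 + 90 = 240 minutes.

240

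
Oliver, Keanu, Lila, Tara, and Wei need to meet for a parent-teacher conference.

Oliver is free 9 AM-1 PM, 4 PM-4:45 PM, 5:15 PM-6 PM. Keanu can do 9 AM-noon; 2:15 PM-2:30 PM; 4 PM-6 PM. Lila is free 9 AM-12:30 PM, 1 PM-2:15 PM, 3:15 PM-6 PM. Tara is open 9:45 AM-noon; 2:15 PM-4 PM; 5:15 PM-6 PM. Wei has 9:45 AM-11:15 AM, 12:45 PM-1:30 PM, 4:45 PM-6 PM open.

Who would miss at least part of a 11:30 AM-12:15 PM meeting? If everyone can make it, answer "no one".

Oliver: free for 11:30-12:15. Keanu: not fully free for 11:30-12:15. Lila: free for 11:30-12:15. Tara: not fully free for 11:30-12:15. Wei: not fully free for 11:30-12:15.

Keanu, Tara, Wei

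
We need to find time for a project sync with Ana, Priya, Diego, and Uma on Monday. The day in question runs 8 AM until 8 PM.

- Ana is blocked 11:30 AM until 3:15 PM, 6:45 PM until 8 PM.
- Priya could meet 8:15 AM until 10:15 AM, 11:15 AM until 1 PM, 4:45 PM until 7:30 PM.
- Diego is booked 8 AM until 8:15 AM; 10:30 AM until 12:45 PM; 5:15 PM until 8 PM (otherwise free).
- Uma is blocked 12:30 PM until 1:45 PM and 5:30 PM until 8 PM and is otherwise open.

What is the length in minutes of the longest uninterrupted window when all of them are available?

120

Ana free: 08:00-11:30, 15:15-18:45 (invert busy blocks within the working day).
Priya free: 08:15-10:15, 11:15-13:00, 16:45-19:30.
Diego free: 08:15-10:30, 12:45-17:15 (invert busy blocks within the working day).
Uma free: 08:00-12:30, 13:45-17:30 (invert busy blocks within the working day).
Ana ∩ Priya: 08:15-10:15, 11:15-11:30, 16:45-18:45.
Ana ∩ Priya ∩ Diego: 08:15-10:15, 16:45-17:15.
Ana ∩ Priya ∩ Diego ∩ Uma: 08:15-10:15, 16:45-17:15.
Those are the intersection windows.
The longest is 08:15-10:15 at 120 minutes.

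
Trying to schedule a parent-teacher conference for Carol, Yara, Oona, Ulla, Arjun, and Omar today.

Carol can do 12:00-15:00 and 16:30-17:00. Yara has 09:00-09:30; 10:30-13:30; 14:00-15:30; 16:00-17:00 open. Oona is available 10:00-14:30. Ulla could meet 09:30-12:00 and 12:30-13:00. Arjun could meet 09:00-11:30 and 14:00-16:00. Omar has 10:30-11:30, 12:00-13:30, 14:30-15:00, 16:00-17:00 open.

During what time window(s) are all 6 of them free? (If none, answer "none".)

Carol ∩ Yara: 12:00-13:30, 14:00-15:00, 16:30-17:00.
Carol ∩ Yara ∩ Oona: 12:00-13:30, 14:00-14:30.
Carol ∩ Yara ∩ Oona ∩ Ulla: 12:30-13:00.
Carol ∩ Yara ∩ Oona ∩ Ulla ∩ Arjun: ∅.
Carol ∩ Yara ∩ Oona ∩ Ulla ∩ Arjun ∩ Omar: ∅.
There is no time when everyone is free.

none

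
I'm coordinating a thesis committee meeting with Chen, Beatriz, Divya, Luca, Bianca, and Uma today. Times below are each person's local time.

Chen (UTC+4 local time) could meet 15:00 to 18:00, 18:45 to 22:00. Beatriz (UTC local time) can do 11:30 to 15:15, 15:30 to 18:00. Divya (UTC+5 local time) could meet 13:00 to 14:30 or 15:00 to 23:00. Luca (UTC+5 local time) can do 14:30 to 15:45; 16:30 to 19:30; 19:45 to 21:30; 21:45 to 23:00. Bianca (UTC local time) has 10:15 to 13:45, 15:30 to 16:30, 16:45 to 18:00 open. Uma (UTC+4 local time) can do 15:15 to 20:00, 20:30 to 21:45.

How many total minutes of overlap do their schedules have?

225

Chen in UTC: 11:00-14:00, 14:45-18:00 (subtract 4h to convert from UTC+4).
Beatriz in UTC: 11:30-15:15, 15:30-18:00.
Divya in UTC: 08:00-09:30, 10:00-18:00 (subtract 5h to convert from UTC+5).
Luca in UTC: 09:30-10:45, 11:30-14:30, 14:45-16:30, 16:45-18:00 (subtract 5h to convert from UTC+5).
Bianca in UTC: 10:15-13:45, 15:30-16:30, 16:45-18:00.
Uma in UTC: 11:15-16:00, 16:30-17:45 (subtract 4h to convert from UTC+4).
Chen ∩ Beatriz: 11:30-14:00, 14:45-15:15, 15:30-18:00.
Chen ∩ Beatriz ∩ Divya: 11:30-14:00, 14:45-15:15, 15:30-18:00.
Chen ∩ Beatriz ∩ Divya ∩ Luca: 11:30-14:00, 14:45-15:15, 15:30-16:30, 16:45-18:00.
Chen ∩ Beatriz ∩ Divya ∩ Luca ∩ Bianca: 11:30-13:45, 15:30-16:30, 16:45-18:00.
Chen ∩ Beatriz ∩ Divya ∩ Luca ∩ Bianca ∩ Uma: 11:30-13:45, 15:30-16:00, 16:45-17:45.
Those are the intersection windows.
Summing the common windows: 135 + 30 + 60 = 225 minutes.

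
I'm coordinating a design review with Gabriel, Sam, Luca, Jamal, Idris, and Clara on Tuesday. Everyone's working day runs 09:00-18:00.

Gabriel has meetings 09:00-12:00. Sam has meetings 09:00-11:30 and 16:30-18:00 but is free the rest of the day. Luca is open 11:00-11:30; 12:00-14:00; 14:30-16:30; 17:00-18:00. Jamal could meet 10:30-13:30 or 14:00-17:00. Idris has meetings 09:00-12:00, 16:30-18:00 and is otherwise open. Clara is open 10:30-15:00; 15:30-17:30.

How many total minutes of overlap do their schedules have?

Gabriel free: 12:00-18:00 (invert busy blocks within the working day).
Sam free: 11:30-16:30 (invert busy blocks within the working day).
Luca free: 11:00-11:30, 12:00-14:00, 14:30-16:30, 17:00-18:00.
Jamal free: 10:30-13:30, 14:00-17:00.
Idris free: 12:00-16:30 (invert busy blocks within the working day).
Clara free: 10:30-15:00, 15:30-17:30.
Gabriel ∩ Sam: 12:00-16:30.
Gabriel ∩ Sam ∩ Luca: 12:00-14:00, 14:30-16:30.
Gabriel ∩ Sam ∩ Luca ∩ Jamal: 12:00-13:30, 14:30-16:30.
Gabriel ∩ Sam ∩ Luca ∩ Jamal ∩ Idris: 12:00-13:30, 14:30-16:30.
Gabriel ∩ Sam ∩ Luca ∩ Jamal ∩ Idris ∩ Clara: 12:00-13:30, 14:30-15:00, 15:30-16:30.
Summing the common windows: 90 + 30 + 60 = 180 minutes.

180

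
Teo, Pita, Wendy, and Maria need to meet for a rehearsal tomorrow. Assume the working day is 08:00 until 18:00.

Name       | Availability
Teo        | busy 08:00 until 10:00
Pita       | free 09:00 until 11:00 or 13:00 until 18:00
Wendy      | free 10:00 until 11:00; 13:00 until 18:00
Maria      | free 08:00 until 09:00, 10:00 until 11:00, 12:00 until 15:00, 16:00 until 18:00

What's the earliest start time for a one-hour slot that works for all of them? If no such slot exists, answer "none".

10:00

Teo free: 10:00-18:00 (invert busy blocks within the working day).
Pita free: 09:00-11:00, 13:00-18:00.
Wendy free: 10:00-11:00, 13:00-18:00.
Maria free: 08:00-09:00, 10:00-11:00, 12:00-15:00, 16:00-18:00.
Teo ∩ Pita: 10:00-11:00, 13:00-18:00.
Teo ∩ Pita ∩ Wendy: 10:00-11:00, 13:00-18:00.
Teo ∩ Pita ∩ Wendy ∩ Maria: 10:00-11:00, 13:00-15:00, 16:00-18:00.
Those are the intersection windows.
The first common window of at least 60 minutes is 10:00-11:00, so the earliest start is 10:00.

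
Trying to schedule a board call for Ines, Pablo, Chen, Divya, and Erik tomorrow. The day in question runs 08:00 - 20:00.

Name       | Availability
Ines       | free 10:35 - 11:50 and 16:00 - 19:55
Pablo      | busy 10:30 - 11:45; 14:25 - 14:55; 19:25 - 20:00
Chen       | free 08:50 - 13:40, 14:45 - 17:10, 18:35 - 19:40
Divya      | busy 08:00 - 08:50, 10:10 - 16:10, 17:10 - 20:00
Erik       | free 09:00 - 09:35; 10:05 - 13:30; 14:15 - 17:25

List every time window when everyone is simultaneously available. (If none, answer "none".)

Ines free: 10:35-11:50, 16:00-19:55.
Pablo free: 08:00-10:30, 11:45-14:25, 14:55-19:25 (invert busy blocks within the working day).
Chen free: 08:50-13:40, 14:45-17:10, 18:35-19:40.
Divya free: 08:50-10:10, 16:10-17:10 (invert busy blocks within the working day).
Erik free: 09:00-09:35, 10:05-13:30, 14:15-17:25.
Ines ∩ Pablo: 11:45-11:50, 16:00-19:25.
Ines ∩ Pablo ∩ Chen: 11:45-11:50, 16:00-17:10, 18:35-19:25.
Ines ∩ Pablo ∩ Chen ∩ Divya: 16:10-17:10.
Ines ∩ Pablo ∩ Chen ∩ Divya ∩ Erik: 16:10-17:10.
So the common availability across everyone is 16:10-17:10.

16:10-17:10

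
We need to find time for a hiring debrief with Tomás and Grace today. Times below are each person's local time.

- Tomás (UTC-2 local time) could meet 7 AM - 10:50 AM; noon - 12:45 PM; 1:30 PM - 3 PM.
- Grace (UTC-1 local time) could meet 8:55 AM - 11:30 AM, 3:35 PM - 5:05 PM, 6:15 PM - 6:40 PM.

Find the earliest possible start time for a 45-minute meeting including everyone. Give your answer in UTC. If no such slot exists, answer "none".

Tomás in UTC: 09:00-12:50, 14:00-14:45, 15:30-17:00 (add 2h to convert from UTC-2).
Grace in UTC: 09:55-12:30, 16:35-18:05, 19:15-19:40 (add 1h to convert from UTC-1).
Tomás ∩ Grace: 09:55-12:30, 16:35-17:00.
The first common window of at least 45 minutes is 09:55-12:30, so the earliest start is 09:55.

09:55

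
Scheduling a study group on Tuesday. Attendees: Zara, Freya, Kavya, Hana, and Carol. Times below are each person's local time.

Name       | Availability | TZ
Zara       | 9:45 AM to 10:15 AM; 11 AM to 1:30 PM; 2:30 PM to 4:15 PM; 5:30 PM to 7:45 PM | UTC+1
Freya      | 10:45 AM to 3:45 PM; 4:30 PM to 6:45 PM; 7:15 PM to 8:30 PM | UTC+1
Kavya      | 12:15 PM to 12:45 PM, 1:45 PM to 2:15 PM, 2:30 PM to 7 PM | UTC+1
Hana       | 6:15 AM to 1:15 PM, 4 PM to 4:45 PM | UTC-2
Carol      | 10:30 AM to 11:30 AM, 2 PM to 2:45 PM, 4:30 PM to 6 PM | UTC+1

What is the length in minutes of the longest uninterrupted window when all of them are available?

Zara in UTC: 08:45-09:15, 10:00-12:30, 13:30-15:15, 16:30-18:45 (subtract 1h to convert from UTC+1).
Freya in UTC: 09:45-14:45, 15:30-17:45, 18:15-19:30 (subtract 1h to convert from UTC+1).
Kavya in UTC: 11:15-11:45, 12:45-13:15, 13:30-18:00 (subtract 1h to convert from UTC+1).
Hana in UTC: 08:15-15:15, 18:00-18:45 (add 2h to convert from UTC-2).
Carol in UTC: 09:30-10:30, 13:00-13:45, 15:30-17:00 (subtract 1h to convert from UTC+1).
Zara ∩ Freya: 10:00-12:30, 13:30-14:45, 16:30-17:45, 18:15-18:45.
Zara ∩ Freya ∩ Kavya: 11:15-11:45, 13:30-14:45, 16:30-17:45.
Zara ∩ Freya ∩ Kavya ∩ Hana: 11:15-11:45, 13:30-14:45.
Zara ∩ Freya ∩ Kavya ∩ Hana ∩ Carol: 13:30-13:45.
Those are the intersection windows.
The longest is 13:30-13:45 at 15 minutes.

15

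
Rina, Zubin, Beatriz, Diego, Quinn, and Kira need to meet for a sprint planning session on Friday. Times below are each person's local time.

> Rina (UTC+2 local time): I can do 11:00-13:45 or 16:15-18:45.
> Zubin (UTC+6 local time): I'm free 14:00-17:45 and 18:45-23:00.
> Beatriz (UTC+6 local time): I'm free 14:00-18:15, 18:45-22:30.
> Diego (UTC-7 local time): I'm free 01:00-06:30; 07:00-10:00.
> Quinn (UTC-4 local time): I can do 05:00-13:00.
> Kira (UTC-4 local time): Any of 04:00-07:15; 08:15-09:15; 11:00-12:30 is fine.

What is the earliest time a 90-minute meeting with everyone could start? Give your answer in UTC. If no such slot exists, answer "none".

09:00

Rina in UTC: 09:00-11:45, 14:15-16:45 (subtract 2h to convert from UTC+2).
Zubin in UTC: 08:00-11:45, 12:45-17:00 (subtract 6h to convert from UTC+6).
Beatriz in UTC: 08:00-12:15, 12:45-16:30 (subtract 6h to convert from UTC+6).
Diego in UTC: 08:00-13:30, 14:00-17:00 (add 7h to convert from UTC-7).
Quinn in UTC: 09:00-17:00 (add 4h to convert from UTC-4).
Kira in UTC: 08:00-11:15, 12:15-13:15, 15:00-16:30 (add 4h to convert from UTC-4).
Rina ∩ Zubin: 09:00-11:45, 14:15-16:45.
Rina ∩ Zubin ∩ Beatriz: 09:00-11:45, 14:15-16:30.
Rina ∩ Zubin ∩ Beatriz ∩ Diego: 09:00-11:45, 14:15-16:30.
Rina ∩ Zubin ∩ Beatriz ∩ Diego ∩ Quinn: 09:00-11:45, 14:15-16:30.
Rina ∩ Zubin ∩ Beatriz ∩ Diego ∩ Quinn ∩ Kira: 09:00-11:15, 15:00-16:30.
The first common window of at least 90 minutes is 09:00-11:15, so the earliest start is 09:00.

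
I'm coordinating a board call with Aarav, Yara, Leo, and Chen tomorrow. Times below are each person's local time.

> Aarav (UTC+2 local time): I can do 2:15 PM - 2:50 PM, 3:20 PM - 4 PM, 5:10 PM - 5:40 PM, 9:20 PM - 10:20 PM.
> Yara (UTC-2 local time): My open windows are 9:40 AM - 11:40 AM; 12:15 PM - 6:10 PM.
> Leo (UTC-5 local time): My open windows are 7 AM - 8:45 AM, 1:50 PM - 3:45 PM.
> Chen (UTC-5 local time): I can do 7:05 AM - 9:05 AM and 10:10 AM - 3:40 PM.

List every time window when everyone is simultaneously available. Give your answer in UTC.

Aarav in UTC: 12:15-12:50, 13:20-14:00, 15:10-15:40, 19:20-20:20 (subtract 2h to convert from UTC+2).
Yara in UTC: 11:40-13:40, 14:15-20:10 (add 2h to convert from UTC-2).
Leo in UTC: 12:00-13:45, 18:50-20:45 (add 5h to convert from UTC-5).
Chen in UTC: 12:05-14:05, 15:10-20:40 (add 5h to convert from UTC-5).
Aarav ∩ Yara: 12:15-12:50, 13:20-13:40, 15:10-15:40, 19:20-20:10.
Aarav ∩ Yara ∩ Leo: 12:15-12:50, 13:20-13:40, 19:20-20:10.
Aarav ∩ Yara ∩ Leo ∩ Chen: 12:15-12:50, 13:20-13:40, 19:20-20:10.
So the common availability across everyone is 12:15-12:50, 13:20-13:40, 19:20-20:10.

12:15-12:50, 13:20-13:40, 19:20-20:10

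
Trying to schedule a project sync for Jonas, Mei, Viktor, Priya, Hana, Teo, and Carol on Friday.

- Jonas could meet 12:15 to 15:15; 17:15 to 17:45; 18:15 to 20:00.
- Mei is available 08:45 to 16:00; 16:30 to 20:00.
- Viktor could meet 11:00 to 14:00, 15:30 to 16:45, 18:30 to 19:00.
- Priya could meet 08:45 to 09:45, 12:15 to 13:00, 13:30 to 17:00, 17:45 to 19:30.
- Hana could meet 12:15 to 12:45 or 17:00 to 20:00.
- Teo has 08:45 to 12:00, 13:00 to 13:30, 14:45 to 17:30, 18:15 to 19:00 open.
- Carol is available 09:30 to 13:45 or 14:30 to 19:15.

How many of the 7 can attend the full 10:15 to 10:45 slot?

Mei, Teo, and Carol can make the full 10:15-10:45 slot — that's 3.

3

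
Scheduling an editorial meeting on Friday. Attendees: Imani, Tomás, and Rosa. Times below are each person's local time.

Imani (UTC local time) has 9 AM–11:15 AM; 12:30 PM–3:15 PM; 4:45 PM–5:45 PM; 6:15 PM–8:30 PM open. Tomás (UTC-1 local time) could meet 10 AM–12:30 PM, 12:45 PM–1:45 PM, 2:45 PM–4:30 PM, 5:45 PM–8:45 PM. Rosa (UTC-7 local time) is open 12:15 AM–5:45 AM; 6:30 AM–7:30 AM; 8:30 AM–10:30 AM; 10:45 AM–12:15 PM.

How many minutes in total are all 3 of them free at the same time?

Imani in UTC: 09:00-11:15, 12:30-15:15, 16:45-17:45, 18:15-20:30.
Tomás in UTC: 11:00-13:30, 13:45-14:45, 15:45-17:30, 18:45-21:45 (add 1h to convert from UTC-1).
Rosa in UTC: 07:15-12:45, 13:30-14:30, 15:30-17:30, 17:45-19:15 (add 7h to convert from UTC-7).
Imani ∩ Tomás: 11:00-11:15, 12:30-13:30, 13:45-14:45, 16:45-17:30, 18:45-20:30.
Imani ∩ Tomás ∩ Rosa: 11:00-11:15, 12:30-12:45, 13:45-14:30, 16:45-17:30, 18:45-19:15.
Summing the common windows: 15 + 15 + 45 + 45 + 30 = 150 minutes.

150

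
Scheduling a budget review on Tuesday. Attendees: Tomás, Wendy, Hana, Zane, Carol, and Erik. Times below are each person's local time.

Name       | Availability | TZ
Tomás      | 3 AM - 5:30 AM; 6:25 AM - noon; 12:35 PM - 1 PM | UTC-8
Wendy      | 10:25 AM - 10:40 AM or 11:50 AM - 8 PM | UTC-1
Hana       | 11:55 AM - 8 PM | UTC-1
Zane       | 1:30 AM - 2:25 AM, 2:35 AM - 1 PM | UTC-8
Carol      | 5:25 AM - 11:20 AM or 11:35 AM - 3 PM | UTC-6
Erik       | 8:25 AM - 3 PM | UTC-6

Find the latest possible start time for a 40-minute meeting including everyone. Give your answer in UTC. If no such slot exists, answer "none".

Tomás in UTC: 11:00-13:30, 14:25-20:00, 20:35-21:00 (add 8h to convert from UTC-8).
Wendy in UTC: 11:25-11:40, 12:50-21:00 (add 1h to convert from UTC-1).
Hana in UTC: 12:55-21:00 (add 1h to convert from UTC-1).
Zane in UTC: 09:30-10:25, 10:35-21:00 (add 8h to convert from UTC-8).
Carol in UTC: 11:25-17:20, 17:35-21:00 (add 6h to convert from UTC-6).
Erik in UTC: 14:25-21:00 (add 6h to convert from UTC-6).
Tomás ∩ Wendy: 11:25-11:40, 12:50-13:30, 14:25-20:00, 20:35-21:00.
Tomás ∩ Wendy ∩ Hana: 12:55-13:30, 14:25-20:00, 20:35-21:00.
Tomás ∩ Wendy ∩ Hana ∩ Zane: 12:55-13:30, 14:25-20:00, 20:35-21:00.
Tomás ∩ Wendy ∩ Hana ∩ Zane ∩ Carol: 12:55-13:30, 14:25-17:20, 17:35-20:00, 20:35-21:00.
Tomás ∩ Wendy ∩ Hana ∩ Zane ∩ Carol ∩ Erik: 14:25-17:20, 17:35-20:00, 20:35-21:00.
The last common window of at least 40 minutes is 17:35-20:00; a 40-minute meeting can start as late as 19:20 and still end by 20:00.

19:20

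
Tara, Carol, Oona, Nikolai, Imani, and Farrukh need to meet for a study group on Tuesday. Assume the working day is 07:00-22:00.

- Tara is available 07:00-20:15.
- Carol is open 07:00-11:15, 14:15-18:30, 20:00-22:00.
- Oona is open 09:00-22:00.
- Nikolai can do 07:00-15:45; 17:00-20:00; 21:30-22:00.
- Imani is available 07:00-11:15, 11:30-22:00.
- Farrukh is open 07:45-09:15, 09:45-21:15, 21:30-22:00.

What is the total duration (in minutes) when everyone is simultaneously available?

285

Tara ∩ Carol: 07:00-11:15, 14:15-18:30, 20:00-20:15.
Tara ∩ Carol ∩ Oona: 09:00-11:15, 14:15-18:30, 20:00-20:15.
Tara ∩ Carol ∩ Oona ∩ Nikolai: 09:00-11:15, 14:15-15:45, 17:00-18:30.
Tara ∩ Carol ∩ Oona ∩ Nikolai ∩ Imani: 09:00-11:15, 14:15-15:45, 17:00-18:30.
Tara ∩ Carol ∩ Oona ∩ Nikolai ∩ Imani ∩ Farrukh: 09:00-09:15, 09:45-11:15, 14:15-15:45, 17:00-18:30.
So the common availability across everyone is 09:00-09:15, 09:45-11:15, 14:15-15:45, 17:00-18:30.
Summing the common windows: 15 + 90 + 90 + 90 = 285 minutes.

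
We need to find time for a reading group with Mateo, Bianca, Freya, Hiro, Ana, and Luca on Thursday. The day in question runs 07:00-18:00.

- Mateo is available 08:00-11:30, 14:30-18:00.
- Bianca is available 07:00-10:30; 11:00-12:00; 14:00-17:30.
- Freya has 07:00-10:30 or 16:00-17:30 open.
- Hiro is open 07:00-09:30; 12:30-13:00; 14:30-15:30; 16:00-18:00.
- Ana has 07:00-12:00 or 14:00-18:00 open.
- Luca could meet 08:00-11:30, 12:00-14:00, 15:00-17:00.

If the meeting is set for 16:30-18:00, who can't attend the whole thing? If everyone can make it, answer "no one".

Mateo: free for 16:30-18:00. Bianca: not fully free for 16:30-18:00. Freya: not fully free for 16:30-18:00. Hiro: free for 16:30-18:00. Ana: free for 16:30-18:00. Luca: not fully free for 16:30-18:00.

Bianca, Freya, Luca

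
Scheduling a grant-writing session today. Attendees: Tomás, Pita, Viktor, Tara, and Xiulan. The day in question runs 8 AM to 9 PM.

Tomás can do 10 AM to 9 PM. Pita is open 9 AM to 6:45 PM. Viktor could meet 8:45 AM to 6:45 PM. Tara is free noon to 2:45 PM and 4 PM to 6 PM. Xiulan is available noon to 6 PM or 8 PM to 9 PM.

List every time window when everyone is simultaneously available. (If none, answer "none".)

Tomás ∩ Pita: 10:00-18:45.
Tomás ∩ Pita ∩ Viktor: 10:00-18:45.
Tomás ∩ Pita ∩ Viktor ∩ Tara: 12:00-14:45, 16:00-18:00.
Tomás ∩ Pita ∩ Viktor ∩ Tara ∩ Xiulan: 12:00-14:45, 16:00-18:00.

12:00-14:45, 16:00-18:00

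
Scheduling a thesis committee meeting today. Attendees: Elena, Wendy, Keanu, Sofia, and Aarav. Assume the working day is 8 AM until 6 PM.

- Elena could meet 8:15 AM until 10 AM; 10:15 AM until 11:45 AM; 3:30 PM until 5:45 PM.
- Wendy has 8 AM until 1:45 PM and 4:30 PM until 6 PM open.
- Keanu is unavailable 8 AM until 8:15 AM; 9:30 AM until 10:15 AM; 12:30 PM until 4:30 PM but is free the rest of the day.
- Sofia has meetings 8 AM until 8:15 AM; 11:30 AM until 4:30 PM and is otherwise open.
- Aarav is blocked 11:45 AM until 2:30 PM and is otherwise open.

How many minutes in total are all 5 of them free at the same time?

Elena free: 08:15-10:00, 10:15-11:45, 15:30-17:45.
Wendy free: 08:00-13:45, 16:30-18:00.
Keanu free: 08:15-09:30, 10:15-12:30, 16:30-18:00 (invert busy blocks within the working day).
Sofia free: 08:15-11:30, 16:30-18:00 (invert busy blocks within the working day).
Aarav free: 08:00-11:45, 14:30-18:00 (invert busy blocks within the working day).
Elena ∩ Wendy: 08:15-10:00, 10:15-11:45, 16:30-17:45.
Elena ∩ Wendy ∩ Keanu: 08:15-09:30, 10:15-11:45, 16:30-17:45.
Elena ∩ Wendy ∩ Keanu ∩ Sofia: 08:15-09:30, 10:15-11:30, 16:30-17:45.
Elena ∩ Wendy ∩ Keanu ∩ Sofia ∩ Aarav: 08:15-09:30, 10:15-11:30, 16:30-17:45.
Those are the intersection windows.
Summing the common windows: 75 + 75 + 75 = 225 minutes.

225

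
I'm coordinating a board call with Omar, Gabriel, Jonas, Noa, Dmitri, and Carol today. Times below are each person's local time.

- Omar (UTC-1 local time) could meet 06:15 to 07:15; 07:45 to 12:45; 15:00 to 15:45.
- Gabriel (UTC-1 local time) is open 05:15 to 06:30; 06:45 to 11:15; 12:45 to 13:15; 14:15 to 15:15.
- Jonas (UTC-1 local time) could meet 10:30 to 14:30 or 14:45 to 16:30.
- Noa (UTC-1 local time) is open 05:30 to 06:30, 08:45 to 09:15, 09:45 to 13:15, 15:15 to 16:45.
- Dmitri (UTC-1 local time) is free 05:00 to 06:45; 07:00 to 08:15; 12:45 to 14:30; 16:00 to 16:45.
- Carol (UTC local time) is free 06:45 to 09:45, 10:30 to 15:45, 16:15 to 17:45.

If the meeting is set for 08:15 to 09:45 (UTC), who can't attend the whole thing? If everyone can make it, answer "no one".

Omar in UTC: 07:15-08:15, 08:45-13:45, 16:00-16:45 (add 1h to convert from UTC-1).
Gabriel in UTC: 06:15-07:30, 07:45-12:15, 13:45-14:15, 15:15-16:15 (add 1h to convert from UTC-1).
Jonas in UTC: 11:30-15:30, 15:45-17:30 (add 1h to convert from UTC-1).
Noa in UTC: 06:30-07:30, 09:45-10:15, 10:45-14:15, 16:15-17:45 (add 1h to convert from UTC-1).
Dmitri in UTC: 06:00-07:45, 08:00-09:15, 13:45-15:30, 17:00-17:45 (add 1h to convert from UTC-1).
Carol in UTC: 06:45-09:45, 10:30-15:45, 16:15-17:45.
Omar: not fully free for 08:15-09:45. Gabriel: free for 08:15-09:45. Jonas: not fully free for 08:15-09:45. Noa: not fully free for 08:15-09:45. Dmitri: not fully free for 08:15-09:45. Carol: free for 08:15-09:45.

Dmitri, Jonas, Noa, Omar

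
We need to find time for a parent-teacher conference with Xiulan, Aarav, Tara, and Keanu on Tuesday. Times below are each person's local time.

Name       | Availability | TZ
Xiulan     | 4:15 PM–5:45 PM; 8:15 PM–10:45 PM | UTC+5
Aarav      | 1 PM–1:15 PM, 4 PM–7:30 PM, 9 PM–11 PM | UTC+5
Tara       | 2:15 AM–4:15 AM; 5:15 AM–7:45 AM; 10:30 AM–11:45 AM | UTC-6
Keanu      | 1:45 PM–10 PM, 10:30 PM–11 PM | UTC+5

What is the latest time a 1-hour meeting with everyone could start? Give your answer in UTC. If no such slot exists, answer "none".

Xiulan in UTC: 11:15-12:45, 15:15-17:45 (subtract 5h to convert from UTC+5).
Aarav in UTC: 08:00-08:15, 11:00-14:30, 16:00-18:00 (subtract 5h to convert from UTC+5).
Tara in UTC: 08:15-10:15, 11:15-13:45, 16:30-17:45 (add 6h to convert from UTC-6).
Keanu in UTC: 08:45-17:00, 17:30-18:00 (subtract 5h to convert from UTC+5).
Xiulan ∩ Aarav: 11:15-12:45, 16:00-17:45.
Xiulan ∩ Aarav ∩ Tara: 11:15-12:45, 16:30-17:45.
Xiulan ∩ Aarav ∩ Tara ∩ Keanu: 11:15-12:45, 16:30-17:00, 17:30-17:45.
The last common window of at least 60 minutes is 11:15-12:45; a 60-minute meeting can start as late as 11:45 and still end by 12:45.

11:45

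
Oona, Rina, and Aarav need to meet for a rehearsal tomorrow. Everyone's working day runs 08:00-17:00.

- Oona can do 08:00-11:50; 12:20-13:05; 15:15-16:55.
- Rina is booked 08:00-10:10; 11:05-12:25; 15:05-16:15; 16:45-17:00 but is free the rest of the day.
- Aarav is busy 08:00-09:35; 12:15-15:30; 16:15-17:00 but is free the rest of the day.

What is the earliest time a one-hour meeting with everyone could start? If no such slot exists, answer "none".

Oona free: 08:00-11:50, 12:20-13:05, 15:15-16:55.
Rina free: 10:10-11:05, 12:25-15:05, 16:15-16:45 (invert busy blocks within the working day).
Aarav free: 09:35-12:15, 15:30-16:15 (invert busy blocks within the working day).
Oona ∩ Rina: 10:10-11:05, 12:25-13:05, 16:15-16:45.
Oona ∩ Rina ∩ Aarav: 10:10-11:05.
No common window is at least 60 minutes long.

none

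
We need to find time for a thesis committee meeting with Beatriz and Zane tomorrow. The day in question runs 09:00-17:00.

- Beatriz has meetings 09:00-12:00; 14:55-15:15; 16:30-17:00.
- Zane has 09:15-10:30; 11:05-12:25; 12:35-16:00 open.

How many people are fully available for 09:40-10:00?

1

Beatriz free: 12:00-14:55, 15:15-16:30 (invert busy blocks within the working day).
Zane free: 09:15-10:30, 11:05-12:25, 12:35-16:00.
Zane can make the full 09:40-10:00 slot — that's 1.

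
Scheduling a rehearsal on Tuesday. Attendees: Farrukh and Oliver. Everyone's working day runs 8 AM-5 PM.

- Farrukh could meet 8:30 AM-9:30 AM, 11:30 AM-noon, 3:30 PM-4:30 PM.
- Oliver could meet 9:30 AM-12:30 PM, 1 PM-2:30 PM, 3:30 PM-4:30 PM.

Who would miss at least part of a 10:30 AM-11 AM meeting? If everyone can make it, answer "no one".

Farrukh: not fully free for 10:30-11:00. Oliver: free for 10:30-11:00.

Farrukh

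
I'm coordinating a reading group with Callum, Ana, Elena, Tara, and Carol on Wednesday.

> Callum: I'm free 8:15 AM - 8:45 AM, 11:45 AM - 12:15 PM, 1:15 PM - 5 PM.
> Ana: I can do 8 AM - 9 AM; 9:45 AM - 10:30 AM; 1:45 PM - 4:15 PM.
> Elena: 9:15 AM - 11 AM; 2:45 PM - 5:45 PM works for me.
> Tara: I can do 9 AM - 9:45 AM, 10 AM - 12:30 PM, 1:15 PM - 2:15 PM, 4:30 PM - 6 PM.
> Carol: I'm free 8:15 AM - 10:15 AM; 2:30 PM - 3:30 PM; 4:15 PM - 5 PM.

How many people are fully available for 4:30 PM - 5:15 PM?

Elena and Tara can make the full 16:30-17:15 slot — that's 2.

2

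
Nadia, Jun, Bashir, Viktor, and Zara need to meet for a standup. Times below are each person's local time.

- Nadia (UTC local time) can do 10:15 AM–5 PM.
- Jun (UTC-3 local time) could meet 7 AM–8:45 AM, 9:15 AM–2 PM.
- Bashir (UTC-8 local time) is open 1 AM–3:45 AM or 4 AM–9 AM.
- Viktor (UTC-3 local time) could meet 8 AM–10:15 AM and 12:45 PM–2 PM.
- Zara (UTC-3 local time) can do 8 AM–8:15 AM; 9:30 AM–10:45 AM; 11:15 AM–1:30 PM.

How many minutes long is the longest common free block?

45

Nadia in UTC: 10:15-17:00.
Jun in UTC: 10:00-11:45, 12:15-17:00 (add 3h to convert from UTC-3).
Bashir in UTC: 09:00-11:45, 12:00-17:00 (add 8h to convert from UTC-8).
Viktor in UTC: 11:00-13:15, 15:45-17:00 (add 3h to convert from UTC-3).
Zara in UTC: 11:00-11:15, 12:30-13:45, 14:15-16:30 (add 3h to convert from UTC-3).
Nadia ∩ Jun: 10:15-11:45, 12:15-17:00.
Nadia ∩ Jun ∩ Bashir: 10:15-11:45, 12:15-17:00.
Nadia ∩ Jun ∩ Bashir ∩ Viktor: 11:00-11:45, 12:15-13:15, 15:45-17:00.
Nadia ∩ Jun ∩ Bashir ∩ Viktor ∩ Zara: 11:00-11:15, 12:30-13:15, 15:45-16:30.
Those are the intersection windows.
The longest is 12:30-13:15 at 45 minutes.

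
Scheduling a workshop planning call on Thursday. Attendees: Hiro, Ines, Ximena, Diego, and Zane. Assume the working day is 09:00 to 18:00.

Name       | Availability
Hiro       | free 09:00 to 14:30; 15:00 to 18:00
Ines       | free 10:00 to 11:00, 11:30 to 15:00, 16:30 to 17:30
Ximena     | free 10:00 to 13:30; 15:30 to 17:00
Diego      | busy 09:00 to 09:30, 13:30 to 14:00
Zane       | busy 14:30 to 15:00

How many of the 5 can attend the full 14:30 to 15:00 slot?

Hiro free: 09:00-14:30, 15:00-18:00.
Ines free: 10:00-11:00, 11:30-15:00, 16:30-17:30.
Ximena free: 10:00-13:30, 15:30-17:00.
Diego free: 09:30-13:30, 14:00-18:00 (invert busy blocks within the working day).
Zane free: 09:00-14:30, 15:00-18:00 (invert busy blocks within the working day).
Ines and Diego can make the full 14:30-15:00 slot — that's 2.

2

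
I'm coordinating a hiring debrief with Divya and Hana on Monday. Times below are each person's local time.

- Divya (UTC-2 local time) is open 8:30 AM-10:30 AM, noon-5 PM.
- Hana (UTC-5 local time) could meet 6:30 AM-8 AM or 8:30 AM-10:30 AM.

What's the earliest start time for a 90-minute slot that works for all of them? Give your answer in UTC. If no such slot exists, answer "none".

Divya in UTC: 10:30-12:30, 14:00-19:00 (add 2h to convert from UTC-2).
Hana in UTC: 11:30-13:00, 13:30-15:30 (add 5h to convert from UTC-5).
Divya ∩ Hana: 11:30-12:30, 14:00-15:30.
The first common window of at least 90 minutes is 14:00-15:30, so the earliest start is 14:00.

14:00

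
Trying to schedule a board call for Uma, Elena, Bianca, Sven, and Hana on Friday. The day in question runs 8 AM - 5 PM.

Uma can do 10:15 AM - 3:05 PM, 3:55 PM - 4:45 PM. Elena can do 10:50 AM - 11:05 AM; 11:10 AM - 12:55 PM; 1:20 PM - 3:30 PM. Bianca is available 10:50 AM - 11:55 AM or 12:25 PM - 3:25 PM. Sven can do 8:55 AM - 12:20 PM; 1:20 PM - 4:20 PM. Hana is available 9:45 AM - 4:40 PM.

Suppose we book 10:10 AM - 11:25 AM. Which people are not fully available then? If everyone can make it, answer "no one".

Bianca, Elena, Uma

Uma: not fully free for 10:10-11:25. Elena: not fully free for 10:10-11:25. Bianca: not fully free for 10:10-11:25. Sven: free for 10:10-11:25. Hana: free for 10:10-11:25.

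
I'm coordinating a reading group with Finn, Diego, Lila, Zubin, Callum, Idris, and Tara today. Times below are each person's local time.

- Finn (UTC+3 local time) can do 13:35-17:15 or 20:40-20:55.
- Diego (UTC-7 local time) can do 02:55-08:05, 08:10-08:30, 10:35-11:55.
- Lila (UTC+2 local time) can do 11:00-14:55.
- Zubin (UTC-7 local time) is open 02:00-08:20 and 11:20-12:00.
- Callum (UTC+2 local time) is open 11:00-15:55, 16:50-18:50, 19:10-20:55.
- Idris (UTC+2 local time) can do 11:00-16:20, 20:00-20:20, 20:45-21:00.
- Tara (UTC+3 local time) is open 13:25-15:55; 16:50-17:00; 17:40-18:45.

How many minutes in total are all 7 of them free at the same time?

140

Finn in UTC: 10:35-14:15, 17:40-17:55 (subtract 3h to convert from UTC+3).
Diego in UTC: 09:55-15:05, 15:10-15:30, 17:35-18:55 (add 7h to convert from UTC-7).
Lila in UTC: 09:00-12:55 (subtract 2h to convert from UTC+2).
Zubin in UTC: 09:00-15:20, 18:20-19:00 (add 7h to convert from UTC-7).
Callum in UTC: 09:00-13:55, 14:50-16:50, 17:10-18:55 (subtract 2h to convert from UTC+2).
Idris in UTC: 09:00-14:20, 18:00-18:20, 18:45-19:00 (subtract 2h to convert from UTC+2).
Tara in UTC: 10:25-12:55, 13:50-14:00, 14:40-15:45 (subtract 3h to convert from UTC+3).
Finn ∩ Diego: 10:35-14:15, 17:40-17:55.
Finn ∩ Diego ∩ Lila: 10:35-12:55.
Finn ∩ Diego ∩ Lila ∩ Zubin: 10:35-12:55.
Finn ∩ Diego ∩ Lila ∩ Zubin ∩ Callum: 10:35-12:55.
Finn ∩ Diego ∩ Lila ∩ Zubin ∩ Callum ∩ Idris: 10:35-12:55.
Finn ∩ Diego ∩ Lila ∩ Zubin ∩ Callum ∩ Idris ∩ Tara: 10:35-12:55.
That's a single block of 140 minutes.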